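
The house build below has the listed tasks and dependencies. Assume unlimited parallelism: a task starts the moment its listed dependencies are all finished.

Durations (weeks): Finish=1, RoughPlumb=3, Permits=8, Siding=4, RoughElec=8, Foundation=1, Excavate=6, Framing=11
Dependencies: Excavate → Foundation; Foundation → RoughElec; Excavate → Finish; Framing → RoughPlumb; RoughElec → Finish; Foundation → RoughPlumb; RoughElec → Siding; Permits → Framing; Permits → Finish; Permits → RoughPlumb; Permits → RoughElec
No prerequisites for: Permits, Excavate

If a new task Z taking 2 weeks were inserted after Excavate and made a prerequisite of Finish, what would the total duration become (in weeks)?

Originally the plan takes 22 weeks.
With Z inserted, Finish now waits for max(Excavate, RoughElec, Permits, Z).
New critical path: Permits→Framing→RoughPlumb = 8+11+3 = 22 ⇒ 22 weeks.

22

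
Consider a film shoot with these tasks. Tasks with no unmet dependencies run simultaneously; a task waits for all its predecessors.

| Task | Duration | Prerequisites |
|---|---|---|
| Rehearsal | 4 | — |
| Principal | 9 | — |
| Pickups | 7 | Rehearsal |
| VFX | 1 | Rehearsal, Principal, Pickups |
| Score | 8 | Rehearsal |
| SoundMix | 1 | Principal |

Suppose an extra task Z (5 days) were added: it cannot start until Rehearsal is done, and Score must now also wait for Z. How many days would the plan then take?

Originally the plan takes 12 days.
With Z inserted, Score now waits for max(Rehearsal, Z).
New critical path: Rehearsal→Z→Score = 4+5+8 = 17 ⇒ 17 days.

17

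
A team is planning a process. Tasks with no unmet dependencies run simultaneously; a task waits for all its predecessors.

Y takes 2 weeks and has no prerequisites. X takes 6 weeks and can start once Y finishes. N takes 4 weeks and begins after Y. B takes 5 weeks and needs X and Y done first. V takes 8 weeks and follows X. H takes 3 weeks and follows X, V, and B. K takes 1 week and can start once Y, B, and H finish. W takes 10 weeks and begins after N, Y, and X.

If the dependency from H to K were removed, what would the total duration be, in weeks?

19

Original critical path: Y→X→V→H→K = 2+6+8+3+1 = 20 ⇒ 20 weeks.
Without H→K, K's earliest start moves from 19 to 13.
The longest chain is now Y→X→V→H = 2+6+8+3 = 19, so the schedule takes 19 weeks.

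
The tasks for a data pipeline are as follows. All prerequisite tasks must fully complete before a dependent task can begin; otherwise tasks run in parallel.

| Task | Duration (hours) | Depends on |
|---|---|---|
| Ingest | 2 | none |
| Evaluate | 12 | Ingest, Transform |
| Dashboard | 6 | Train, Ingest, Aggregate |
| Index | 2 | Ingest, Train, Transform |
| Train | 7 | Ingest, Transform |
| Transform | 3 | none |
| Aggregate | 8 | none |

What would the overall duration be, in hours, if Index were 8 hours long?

The binding path is Transform→Train→Dashboard = 3+7+6 = 16; finish at 16 hours.
The longest path through Index is only 12 hours, so Index has float 4.
Now Transform→Train→Index = 3+7+8 = 18 is longest, so the finish becomes 18 hours.

18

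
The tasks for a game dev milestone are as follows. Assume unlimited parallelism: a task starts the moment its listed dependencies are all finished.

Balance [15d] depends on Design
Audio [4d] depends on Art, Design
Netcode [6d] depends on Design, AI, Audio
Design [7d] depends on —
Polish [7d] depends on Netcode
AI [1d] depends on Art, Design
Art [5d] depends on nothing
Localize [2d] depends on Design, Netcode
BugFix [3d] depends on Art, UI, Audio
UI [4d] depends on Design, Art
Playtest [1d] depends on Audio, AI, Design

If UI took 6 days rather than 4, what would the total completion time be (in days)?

24

The binding path is Design→Audio→Netcode→Polish = 7+4+6+7 = 24; finish at 24 days.
The longest path through UI is only 14 days, so UI has float 10.
No other chain overtakes it, so the finish is 24 days.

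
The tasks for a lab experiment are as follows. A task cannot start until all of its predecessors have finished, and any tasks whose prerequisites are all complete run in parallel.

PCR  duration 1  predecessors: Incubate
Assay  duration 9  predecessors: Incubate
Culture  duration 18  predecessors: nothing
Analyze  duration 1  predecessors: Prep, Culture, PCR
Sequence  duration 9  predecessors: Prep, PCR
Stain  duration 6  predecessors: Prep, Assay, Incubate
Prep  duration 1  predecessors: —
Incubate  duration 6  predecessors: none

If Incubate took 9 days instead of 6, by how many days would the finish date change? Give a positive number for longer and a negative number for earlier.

3

The binding path is Incubate→Assay→Stain = 6+9+6 = 21; finish at 21 days.
Incubate lies on that path, so at 9 days the path becomes 24 days.
No other chain overtakes it, so the finish is 24 days.
Change in finish: 24 − 21 = +3 days.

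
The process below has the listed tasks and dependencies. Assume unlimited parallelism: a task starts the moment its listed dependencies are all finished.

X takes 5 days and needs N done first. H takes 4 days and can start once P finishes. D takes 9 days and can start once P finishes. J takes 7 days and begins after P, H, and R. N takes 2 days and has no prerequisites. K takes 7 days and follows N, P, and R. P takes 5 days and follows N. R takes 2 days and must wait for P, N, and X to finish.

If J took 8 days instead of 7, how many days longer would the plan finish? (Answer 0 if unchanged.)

1

As given, the longest chain is N→P→H→J = 2+5+4+7 = 18, so the finish is 18 days.
J lies on that path, so at 8 days the path becomes 19 days.
The critical path is still N→P→H→J; finish is now 19 days.
Change in finish: 19 − 18 = +1 days.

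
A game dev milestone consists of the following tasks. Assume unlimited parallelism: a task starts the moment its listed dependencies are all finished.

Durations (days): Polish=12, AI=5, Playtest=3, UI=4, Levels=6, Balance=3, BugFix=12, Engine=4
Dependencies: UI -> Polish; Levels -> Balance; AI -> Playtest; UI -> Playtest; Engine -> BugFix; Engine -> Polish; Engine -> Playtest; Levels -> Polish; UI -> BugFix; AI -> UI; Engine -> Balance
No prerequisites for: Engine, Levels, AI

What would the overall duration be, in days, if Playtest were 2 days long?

The binding path is AI→UI→Polish = 5+4+12 = 21; finish at 21 days.
Playtest has 9 days of float (longest path through it is 12).
That remains the longest chain; total 21 days.

21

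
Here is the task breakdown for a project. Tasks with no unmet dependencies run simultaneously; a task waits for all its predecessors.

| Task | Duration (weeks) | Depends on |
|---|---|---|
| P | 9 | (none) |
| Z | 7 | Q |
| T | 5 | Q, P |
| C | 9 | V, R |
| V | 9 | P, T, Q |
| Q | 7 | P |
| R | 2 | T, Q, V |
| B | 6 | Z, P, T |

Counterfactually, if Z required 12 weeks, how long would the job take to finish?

Actual critical path: P→Q→T→V→R→C = 9+7+5+9+2+9 = 41 ⇒ 41 weeks.
Z is off the critical path — its longest chain is 29 weeks, giving 12 of slack.
The critical path is still P→Q→T→V→R→C; finish is now 41 weeks.

41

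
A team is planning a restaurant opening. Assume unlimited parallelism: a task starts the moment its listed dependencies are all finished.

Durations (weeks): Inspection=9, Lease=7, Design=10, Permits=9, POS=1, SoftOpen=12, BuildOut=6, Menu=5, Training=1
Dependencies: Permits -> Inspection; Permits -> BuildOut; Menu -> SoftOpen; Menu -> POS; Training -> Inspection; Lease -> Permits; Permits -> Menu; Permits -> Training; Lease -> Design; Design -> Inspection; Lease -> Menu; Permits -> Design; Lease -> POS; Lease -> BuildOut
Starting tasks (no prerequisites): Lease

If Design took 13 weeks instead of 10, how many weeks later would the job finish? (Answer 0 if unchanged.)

The binding path is Lease→Permits→Design→Inspection = 7+9+10+9 = 35; finish at 35 weeks.
Design is on the critical path; changing it to 13 makes that path 38 weeks.
That remains the longest chain; total 38 weeks.
Change in finish: 38 − 35 = +3 weeks.

3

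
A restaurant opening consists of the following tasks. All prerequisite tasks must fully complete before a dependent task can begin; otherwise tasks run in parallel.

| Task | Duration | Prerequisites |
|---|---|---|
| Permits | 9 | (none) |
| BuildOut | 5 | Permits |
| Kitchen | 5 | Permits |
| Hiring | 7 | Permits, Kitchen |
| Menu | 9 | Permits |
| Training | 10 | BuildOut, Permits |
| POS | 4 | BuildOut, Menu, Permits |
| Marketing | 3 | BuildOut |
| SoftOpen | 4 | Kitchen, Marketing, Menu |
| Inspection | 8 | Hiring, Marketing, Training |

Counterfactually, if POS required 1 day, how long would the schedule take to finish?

32

As given, the longest chain is Permits→BuildOut→Training→Inspection = 9+5+10+8 = 32, so the finish is 32 days.
POS has 10 days of float (longest path through it is 22).
The critical path is still Permits→BuildOut→Training→Inspection; finish is now 32 days.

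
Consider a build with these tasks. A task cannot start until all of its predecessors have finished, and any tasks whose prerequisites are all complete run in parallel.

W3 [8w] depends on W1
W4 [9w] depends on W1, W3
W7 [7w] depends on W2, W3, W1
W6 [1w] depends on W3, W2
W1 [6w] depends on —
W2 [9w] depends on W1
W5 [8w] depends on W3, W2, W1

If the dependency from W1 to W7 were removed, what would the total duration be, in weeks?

23

Before: longest chain W1→W2→W5 = 6+9+8 = 23, finish 23.
Dropping W1→W7 doesn't change W7's earliest start (15); another predecessor still binds.
New critical path: W1→W2→W5 = 6+9+8 = 23 ⇒ 23 weeks.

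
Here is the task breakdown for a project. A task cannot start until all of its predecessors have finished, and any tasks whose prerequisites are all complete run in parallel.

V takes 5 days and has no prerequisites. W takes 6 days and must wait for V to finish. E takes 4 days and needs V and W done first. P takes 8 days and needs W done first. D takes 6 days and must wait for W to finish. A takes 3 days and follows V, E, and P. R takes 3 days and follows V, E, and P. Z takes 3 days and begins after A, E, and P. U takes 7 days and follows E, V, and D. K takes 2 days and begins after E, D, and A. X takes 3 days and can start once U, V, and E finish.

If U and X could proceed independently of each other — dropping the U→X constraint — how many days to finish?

Before: longest chain V→W→D→U→X = 5+6+6+7+3 = 27, finish 27.
Without U→X, X's earliest start moves from 24 to 15.
After: V→W→P→A→Z = 5+6+8+3+3 = 25 → 25 days.

25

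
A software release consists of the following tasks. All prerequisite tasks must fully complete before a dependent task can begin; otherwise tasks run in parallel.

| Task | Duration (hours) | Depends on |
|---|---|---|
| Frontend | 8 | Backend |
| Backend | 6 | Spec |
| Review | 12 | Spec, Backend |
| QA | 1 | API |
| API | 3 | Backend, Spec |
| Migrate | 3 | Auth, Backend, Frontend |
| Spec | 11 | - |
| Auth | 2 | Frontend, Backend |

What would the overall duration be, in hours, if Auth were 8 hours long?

As given, the longest chain is Spec→Backend→Frontend→Auth→Migrate = 11+6+8+2+3 = 30, so the finish is 30 hours.
Auth lies on that path, so at 8 hours the path becomes 36 hours.
The critical path is still Spec→Backend→Frontend→Auth→Migrate; finish is now 36 hours.

36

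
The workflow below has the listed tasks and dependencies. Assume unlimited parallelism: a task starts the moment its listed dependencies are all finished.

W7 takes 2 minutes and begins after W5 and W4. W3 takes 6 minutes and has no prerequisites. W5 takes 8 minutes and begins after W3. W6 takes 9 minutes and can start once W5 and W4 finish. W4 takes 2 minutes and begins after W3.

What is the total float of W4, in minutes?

6

W3→W5→W6 = 6+8+9 = 23 sets the makespan at 23 minutes.
The longest chain containing W4 totals 17 minutes.
Slack of W4 = 12 − 6 = 6 minutes.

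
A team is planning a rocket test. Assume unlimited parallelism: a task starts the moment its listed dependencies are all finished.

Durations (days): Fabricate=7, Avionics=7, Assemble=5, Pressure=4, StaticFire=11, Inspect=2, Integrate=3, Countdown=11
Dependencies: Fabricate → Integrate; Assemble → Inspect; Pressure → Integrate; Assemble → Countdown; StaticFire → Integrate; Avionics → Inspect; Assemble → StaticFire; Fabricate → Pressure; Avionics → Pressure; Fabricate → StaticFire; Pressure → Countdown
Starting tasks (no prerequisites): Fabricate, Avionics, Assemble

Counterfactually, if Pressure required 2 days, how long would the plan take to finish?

The binding path is Fabricate→Pressure→Countdown = 7+4+11 = 22; finish at 22 days.
Since Pressure is critical, the -2 change carries straight to that chain (now 20 days).
New critical path: Fabricate→StaticFire→Integrate = 7+11+3 = 21 ⇒ 21 days.

21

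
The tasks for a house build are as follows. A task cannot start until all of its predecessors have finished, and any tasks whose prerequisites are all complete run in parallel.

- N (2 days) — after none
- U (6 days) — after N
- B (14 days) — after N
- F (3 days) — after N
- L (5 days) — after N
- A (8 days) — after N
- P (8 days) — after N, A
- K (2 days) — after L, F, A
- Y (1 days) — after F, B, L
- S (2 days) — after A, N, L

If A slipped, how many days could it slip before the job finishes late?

Critical path: N→A→P = 2+8+8 = 18, so the finish is 18 days.
Longest path through A: 18 days (earliest finish 10, latest finish 10).
Slack of A = 2 − 2 = 0 days.

0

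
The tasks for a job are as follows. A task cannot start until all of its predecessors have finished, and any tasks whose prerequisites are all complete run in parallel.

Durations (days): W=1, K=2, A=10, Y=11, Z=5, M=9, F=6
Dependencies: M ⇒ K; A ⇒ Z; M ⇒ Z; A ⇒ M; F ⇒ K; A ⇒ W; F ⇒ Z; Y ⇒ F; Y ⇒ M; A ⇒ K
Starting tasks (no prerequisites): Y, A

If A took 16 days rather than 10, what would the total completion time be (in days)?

30

As given, the longest chain is Y→M→Z = 11+9+5 = 25, so the finish is 25 days.
A is off the critical path — its longest chain is 24 days, giving 1 of slack.
Now A→M→Z = 16+9+5 = 30 is longest, so the finish becomes 30 days.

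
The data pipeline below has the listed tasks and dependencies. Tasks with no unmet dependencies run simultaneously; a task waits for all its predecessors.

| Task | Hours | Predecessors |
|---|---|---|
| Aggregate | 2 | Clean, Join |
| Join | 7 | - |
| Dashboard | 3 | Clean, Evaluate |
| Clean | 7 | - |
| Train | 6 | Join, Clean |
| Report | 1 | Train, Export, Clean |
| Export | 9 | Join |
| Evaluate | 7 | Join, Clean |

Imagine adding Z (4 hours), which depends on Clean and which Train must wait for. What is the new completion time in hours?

18

Originally the schedule takes 17 hours.
With Z inserted, Train now waits for max(Join, Clean, Z).
New critical path: Clean→Z→Train→Report = 7+4+6+1 = 18 ⇒ 18 hours.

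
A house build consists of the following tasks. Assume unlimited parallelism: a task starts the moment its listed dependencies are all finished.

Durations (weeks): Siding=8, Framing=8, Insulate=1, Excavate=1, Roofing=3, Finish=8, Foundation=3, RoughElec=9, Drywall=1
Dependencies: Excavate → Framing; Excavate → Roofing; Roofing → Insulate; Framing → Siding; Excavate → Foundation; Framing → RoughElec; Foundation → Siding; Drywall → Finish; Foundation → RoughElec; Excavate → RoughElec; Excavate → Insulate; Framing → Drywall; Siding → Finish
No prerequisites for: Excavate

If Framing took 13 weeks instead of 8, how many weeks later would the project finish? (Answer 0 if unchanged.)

5

Critical path before the change: Excavate→Framing→Siding→Finish = 1+8+8+8 = 25 giving 25 weeks.
Since Framing is critical, the +5 change carries straight to that chain (now 30 weeks).
That remains the longest chain; total 30 weeks.
Change in finish: 30 − 25 = +5 weeks.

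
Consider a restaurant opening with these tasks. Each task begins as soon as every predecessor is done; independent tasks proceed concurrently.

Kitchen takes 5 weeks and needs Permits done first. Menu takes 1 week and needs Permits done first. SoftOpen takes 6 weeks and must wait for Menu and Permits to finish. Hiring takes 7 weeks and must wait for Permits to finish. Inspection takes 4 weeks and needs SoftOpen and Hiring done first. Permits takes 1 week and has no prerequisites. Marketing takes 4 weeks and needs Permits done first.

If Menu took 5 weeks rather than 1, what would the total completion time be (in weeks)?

Actual critical path: Permits→Menu→SoftOpen→Inspection = 1+1+6+4 = 12 ⇒ 12 weeks.
Since Menu is critical, the +4 change carries straight to that chain (now 16 weeks).
No other chain overtakes it, so the finish is 16 weeks.

16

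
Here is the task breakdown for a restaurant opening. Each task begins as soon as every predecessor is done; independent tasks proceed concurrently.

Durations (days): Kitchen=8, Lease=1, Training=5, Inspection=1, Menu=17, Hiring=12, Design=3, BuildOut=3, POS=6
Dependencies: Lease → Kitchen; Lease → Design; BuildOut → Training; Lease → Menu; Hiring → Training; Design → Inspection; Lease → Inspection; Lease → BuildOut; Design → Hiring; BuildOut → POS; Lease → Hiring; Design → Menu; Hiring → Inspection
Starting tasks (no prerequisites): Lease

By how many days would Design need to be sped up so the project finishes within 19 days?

2

Current finish: 21 days; target: 19.
Design is on every critical path, so each day cut from Design cuts the finish by one (this holds down to a finish of 19).
Need 21 − 19 = 2 days off Design → Design becomes 1 day, finish becomes 19.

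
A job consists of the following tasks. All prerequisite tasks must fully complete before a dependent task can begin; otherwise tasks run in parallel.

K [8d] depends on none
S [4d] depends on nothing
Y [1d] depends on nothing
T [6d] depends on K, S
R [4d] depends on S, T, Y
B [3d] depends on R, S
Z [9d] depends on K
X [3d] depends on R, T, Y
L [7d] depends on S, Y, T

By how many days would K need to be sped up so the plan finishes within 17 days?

4

Current finish: 21 days; target: 17.
K is on every critical path, so each day cut from K cuts the finish by one (this holds down to a finish of 17).
Need 21 − 17 = 4 days off K → K becomes 4 days, finish becomes 17.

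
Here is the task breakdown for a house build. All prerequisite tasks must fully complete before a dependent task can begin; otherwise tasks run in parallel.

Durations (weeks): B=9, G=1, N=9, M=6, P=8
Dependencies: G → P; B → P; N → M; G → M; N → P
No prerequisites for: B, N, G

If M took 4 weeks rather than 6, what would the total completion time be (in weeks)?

Baseline: B→P = 9+8 = 17 → 17 weeks.
The longest path through M is only 15 weeks, so M has float 2.
That remains the longest chain; total 17 weeks.

17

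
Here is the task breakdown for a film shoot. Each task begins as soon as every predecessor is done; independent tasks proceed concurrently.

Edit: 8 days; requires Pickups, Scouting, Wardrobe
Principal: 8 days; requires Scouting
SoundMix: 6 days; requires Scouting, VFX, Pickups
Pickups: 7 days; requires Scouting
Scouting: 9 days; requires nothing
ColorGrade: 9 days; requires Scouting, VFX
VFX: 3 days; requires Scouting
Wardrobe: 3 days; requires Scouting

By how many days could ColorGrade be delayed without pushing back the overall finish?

Critical path: Scouting→Pickups→Edit = 9+7+8 = 24, so the finish is 24 days.
Longest path through ColorGrade: 21 days (earliest finish 21, latest finish 24).
Slack of ColorGrade = 15 − 12 = 3 days.

3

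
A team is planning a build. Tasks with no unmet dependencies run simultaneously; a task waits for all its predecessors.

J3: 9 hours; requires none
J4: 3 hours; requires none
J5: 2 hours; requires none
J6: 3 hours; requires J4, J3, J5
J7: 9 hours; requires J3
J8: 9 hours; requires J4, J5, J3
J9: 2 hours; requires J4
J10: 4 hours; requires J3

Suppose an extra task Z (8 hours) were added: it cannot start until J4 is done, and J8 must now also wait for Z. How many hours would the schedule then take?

20

Originally the schedule takes 18 hours.
With Z inserted, J8 now waits for max(J4, J5, J3, Z).
New critical path: J4→Z→J8 = 3+8+9 = 20 ⇒ 20 hours.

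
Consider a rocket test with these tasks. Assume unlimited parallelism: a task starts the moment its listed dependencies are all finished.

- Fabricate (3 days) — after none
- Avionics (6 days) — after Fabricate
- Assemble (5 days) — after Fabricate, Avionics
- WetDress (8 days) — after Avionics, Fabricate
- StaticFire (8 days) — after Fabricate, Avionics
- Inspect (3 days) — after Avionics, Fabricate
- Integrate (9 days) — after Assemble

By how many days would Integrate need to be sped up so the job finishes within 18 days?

Current finish: 23 days; target: 18.
Integrate is on every critical path, so each day cut from Integrate cuts the finish by one (this holds down to a finish of 17).
Need 23 − 18 = 5 days off Integrate → Integrate becomes 4 days, finish becomes 18.

5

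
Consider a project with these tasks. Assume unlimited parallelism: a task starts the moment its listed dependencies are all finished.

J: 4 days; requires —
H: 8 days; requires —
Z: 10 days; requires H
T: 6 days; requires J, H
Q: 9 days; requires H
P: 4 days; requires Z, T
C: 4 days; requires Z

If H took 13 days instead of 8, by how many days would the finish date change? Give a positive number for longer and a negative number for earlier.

As given, the longest chain is H→Z→P = 8+10+4 = 22, so the finish is 22 days.
Since H is critical, the +5 change carries straight to that chain (now 27 days).
No other chain overtakes it, so the finish is 27 days.
Change in finish: 27 − 22 = +5 days.

5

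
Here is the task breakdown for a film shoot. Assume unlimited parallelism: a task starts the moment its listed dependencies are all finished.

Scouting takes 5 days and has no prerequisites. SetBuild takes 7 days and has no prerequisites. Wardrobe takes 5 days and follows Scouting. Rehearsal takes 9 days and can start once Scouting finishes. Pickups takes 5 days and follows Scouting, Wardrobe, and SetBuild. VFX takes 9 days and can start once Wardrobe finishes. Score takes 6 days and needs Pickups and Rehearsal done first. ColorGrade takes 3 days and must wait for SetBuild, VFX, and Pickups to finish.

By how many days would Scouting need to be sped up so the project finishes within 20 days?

Current finish: 22 days; target: 20.
Scouting is on every critical path, so each day cut from Scouting cuts the finish by one (this holds down to a finish of 18).
Need 22 − 20 = 2 days off Scouting → Scouting becomes 3 days, finish becomes 20.

2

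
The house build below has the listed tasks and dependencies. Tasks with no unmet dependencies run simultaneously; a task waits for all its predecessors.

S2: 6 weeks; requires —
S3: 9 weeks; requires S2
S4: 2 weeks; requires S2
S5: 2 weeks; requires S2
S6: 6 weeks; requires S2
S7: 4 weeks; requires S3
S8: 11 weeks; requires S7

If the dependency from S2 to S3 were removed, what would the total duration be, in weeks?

With the dependency in place, S2→S3→S7→S8 = 6+9+4+11 = 30 sets the finish at 30 weeks.
Without S2→S3, S3's earliest start moves from 6 to 0.
The longest chain is now S3→S7→S8 = 9+4+11 = 24, so the job takes 24 weeks.

24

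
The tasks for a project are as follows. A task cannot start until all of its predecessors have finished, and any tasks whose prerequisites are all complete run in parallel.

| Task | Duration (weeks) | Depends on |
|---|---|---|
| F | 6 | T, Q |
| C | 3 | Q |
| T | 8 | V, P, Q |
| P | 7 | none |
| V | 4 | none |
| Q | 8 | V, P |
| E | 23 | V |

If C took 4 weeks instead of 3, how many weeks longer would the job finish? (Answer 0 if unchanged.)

Baseline: P→Q→T→F = 7+8+8+6 = 29 → 29 weeks.
C is off the critical path — its longest chain is 18 weeks, giving 11 of slack.
That remains the longest chain; total 29 weeks.
Change in finish: 29 − 29 = +0 weeks.

0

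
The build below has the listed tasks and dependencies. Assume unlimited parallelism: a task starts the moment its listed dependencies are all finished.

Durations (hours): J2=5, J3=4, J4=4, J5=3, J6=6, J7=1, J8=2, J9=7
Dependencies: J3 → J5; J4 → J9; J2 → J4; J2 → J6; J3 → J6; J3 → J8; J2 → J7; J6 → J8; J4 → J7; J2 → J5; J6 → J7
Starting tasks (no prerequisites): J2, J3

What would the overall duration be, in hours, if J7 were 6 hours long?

17

The binding path is J2→J4→J9 = 5+4+7 = 16; finish at 16 hours.
J7 is off the critical path — its longest chain is 12 hours, giving 4 of slack.
Now J2→J6→J7 = 5+6+6 = 17 is longest, so the finish becomes 17 hours.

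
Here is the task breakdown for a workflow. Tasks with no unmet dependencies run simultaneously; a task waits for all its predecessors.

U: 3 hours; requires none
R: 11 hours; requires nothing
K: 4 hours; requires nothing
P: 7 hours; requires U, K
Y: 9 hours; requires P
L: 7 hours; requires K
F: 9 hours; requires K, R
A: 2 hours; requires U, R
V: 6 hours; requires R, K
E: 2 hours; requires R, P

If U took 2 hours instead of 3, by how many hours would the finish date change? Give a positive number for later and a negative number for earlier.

The binding path is R→F = 11+9 = 20; finish at 20 hours.
U is off the critical path — its longest chain is 19 hours, giving 1 of slack.
The critical path is still R→F; finish is now 20 hours.
Change in finish: 20 − 20 = +0 hours.

0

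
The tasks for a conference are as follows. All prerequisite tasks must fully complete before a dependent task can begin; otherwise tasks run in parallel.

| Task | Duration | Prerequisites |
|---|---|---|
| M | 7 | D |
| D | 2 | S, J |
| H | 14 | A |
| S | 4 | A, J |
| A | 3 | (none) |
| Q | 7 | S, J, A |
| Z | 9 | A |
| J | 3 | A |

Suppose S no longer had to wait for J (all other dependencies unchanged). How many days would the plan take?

17

Before: longest chain A→J→S→D→M = 3+3+4+2+7 = 19, finish 19.
Without J→S, S's earliest start moves from 6 to 3.
After: A→H = 3+14 = 17 → 17 days.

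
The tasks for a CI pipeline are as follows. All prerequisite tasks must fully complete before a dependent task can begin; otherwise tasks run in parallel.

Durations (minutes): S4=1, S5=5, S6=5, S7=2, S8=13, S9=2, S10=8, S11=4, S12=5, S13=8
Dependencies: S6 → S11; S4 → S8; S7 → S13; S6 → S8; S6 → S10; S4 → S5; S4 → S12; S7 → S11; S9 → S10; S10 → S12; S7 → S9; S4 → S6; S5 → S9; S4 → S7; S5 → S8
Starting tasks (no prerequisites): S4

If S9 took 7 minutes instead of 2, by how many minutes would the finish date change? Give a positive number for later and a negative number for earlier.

The binding path is S4→S5→S9→S10→S12 = 1+5+2+8+5 = 21; finish at 21 minutes.
Since S9 is critical, the +5 change carries straight to that chain (now 26 minutes).
That remains the longest chain; total 26 minutes.
Change in finish: 26 − 21 = +5 minutes.

5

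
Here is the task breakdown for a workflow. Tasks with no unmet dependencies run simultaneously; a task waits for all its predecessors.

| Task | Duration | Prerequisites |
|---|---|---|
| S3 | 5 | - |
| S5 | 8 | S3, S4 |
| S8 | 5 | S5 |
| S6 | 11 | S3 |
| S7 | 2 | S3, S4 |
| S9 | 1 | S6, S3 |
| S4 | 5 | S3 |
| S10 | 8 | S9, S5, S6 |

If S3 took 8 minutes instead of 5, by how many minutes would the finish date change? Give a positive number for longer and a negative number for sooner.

3

As given, the longest chain is S3→S4→S5→S10 = 5+5+8+8 = 26, so the finish is 26 minutes.
Since S3 is critical, the +3 change carries straight to that chain (now 29 minutes).
That remains the longest chain; total 29 minutes.
Change in finish: 29 − 26 = +3 minutes.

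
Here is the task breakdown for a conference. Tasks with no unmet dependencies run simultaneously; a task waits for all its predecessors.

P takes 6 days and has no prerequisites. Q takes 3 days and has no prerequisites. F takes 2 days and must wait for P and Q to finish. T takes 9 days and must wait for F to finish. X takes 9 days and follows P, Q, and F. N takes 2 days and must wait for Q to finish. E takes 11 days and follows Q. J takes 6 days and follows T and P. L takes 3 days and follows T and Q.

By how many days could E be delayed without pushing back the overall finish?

9

Critical path: P→F→T→J = 6+2+9+6 = 23, so the finish is 23 days.
The longest chain containing E totals 14 days.
So E can slip 23 − 14 = 9 days.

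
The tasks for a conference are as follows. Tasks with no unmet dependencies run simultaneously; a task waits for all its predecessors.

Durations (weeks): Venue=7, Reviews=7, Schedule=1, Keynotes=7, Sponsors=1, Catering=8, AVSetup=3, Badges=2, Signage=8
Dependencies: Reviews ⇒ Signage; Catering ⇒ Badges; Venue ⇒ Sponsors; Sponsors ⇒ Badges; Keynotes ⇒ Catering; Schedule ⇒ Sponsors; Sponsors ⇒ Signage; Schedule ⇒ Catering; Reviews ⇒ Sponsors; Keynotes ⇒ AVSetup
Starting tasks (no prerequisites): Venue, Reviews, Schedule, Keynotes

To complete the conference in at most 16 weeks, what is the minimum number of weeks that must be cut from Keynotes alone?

Current finish: 17 weeks; target: 16.
Keynotes is on every critical path, so each week cut from Keynotes cuts the finish by one (this holds down to a finish of 16).
Need 17 − 16 = 1 week off Keynotes → Keynotes becomes 6 weeks, finish becomes 16.

1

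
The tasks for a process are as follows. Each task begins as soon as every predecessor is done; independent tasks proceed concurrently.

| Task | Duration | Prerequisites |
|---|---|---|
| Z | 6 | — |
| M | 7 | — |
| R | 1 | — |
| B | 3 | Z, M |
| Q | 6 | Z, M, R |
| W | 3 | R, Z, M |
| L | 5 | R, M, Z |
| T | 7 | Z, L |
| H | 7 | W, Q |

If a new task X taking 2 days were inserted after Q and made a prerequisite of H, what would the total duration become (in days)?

22

Originally the plan takes 20 days.
With X inserted, H now waits for max(W, Q, X).
New critical path: M→Q→X→H = 7+6+2+7 = 22 ⇒ 22 days.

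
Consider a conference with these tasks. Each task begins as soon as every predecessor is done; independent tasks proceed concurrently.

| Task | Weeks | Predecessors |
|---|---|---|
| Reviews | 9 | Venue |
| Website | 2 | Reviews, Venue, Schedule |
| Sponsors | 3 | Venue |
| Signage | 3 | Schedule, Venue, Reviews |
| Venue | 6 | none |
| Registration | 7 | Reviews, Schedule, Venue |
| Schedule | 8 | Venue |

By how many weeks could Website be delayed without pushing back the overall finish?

5

Critical path: Venue→Reviews→Registration = 6+9+7 = 22, so the finish is 22 weeks.
Longest path through Website: 17 weeks (earliest finish 17, latest finish 22).
So Website can slip 22 − 17 = 5 weeks.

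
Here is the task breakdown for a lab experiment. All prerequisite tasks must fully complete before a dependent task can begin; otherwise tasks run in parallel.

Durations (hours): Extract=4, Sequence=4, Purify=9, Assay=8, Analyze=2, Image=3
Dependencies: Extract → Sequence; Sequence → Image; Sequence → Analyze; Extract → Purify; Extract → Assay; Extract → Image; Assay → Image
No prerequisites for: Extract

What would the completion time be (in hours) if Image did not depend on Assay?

Original critical path: Extract→Assay→Image = 4+8+3 = 15 ⇒ 15 hours.
Without Assay→Image, Image's earliest start moves from 12 to 8.
The longest chain is now Extract→Purify = 4+9 = 13, so the schedule takes 13 hours.

13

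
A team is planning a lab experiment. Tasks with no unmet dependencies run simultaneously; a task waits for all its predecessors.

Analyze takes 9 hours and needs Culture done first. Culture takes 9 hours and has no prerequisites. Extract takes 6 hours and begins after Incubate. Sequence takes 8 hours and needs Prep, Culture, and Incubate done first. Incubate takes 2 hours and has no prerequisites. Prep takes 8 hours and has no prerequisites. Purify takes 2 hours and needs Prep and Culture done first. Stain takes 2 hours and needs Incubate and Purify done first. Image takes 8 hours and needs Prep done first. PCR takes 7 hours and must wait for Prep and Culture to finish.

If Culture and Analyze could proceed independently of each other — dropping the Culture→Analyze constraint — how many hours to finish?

Before: longest chain Culture→Analyze = 9+9 = 18, finish 18.
Without Culture→Analyze, Analyze's earliest start moves from 9 to 0.
After: Culture→Sequence = 9+8 = 17 → 17 hours.

17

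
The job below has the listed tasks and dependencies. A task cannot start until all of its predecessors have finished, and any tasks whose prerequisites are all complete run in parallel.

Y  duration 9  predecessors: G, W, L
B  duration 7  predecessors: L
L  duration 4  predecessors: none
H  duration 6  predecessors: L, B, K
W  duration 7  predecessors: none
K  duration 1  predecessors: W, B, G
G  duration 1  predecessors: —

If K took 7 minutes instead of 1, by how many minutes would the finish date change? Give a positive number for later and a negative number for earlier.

As given, the longest chain is L→B→K→H = 4+7+1+6 = 18, so the finish is 18 minutes.
K is on the critical path; changing it to 7 makes that path 24 minutes.
The critical path is still L→B→K→H; finish is now 24 minutes.
Change in finish: 24 − 18 = +6 minutes.

6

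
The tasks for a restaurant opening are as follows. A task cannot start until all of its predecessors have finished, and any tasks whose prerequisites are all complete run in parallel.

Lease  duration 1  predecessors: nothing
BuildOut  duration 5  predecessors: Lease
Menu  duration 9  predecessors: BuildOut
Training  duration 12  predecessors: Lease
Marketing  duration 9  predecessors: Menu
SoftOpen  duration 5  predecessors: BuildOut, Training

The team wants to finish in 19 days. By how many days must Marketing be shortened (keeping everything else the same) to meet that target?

5

Current finish: 24 days; target: 19.
Marketing is on every critical path, so each day cut from Marketing cuts the finish by one (this holds down to a finish of 18).
Need 24 − 19 = 5 days off Marketing → Marketing becomes 4 days, finish becomes 19.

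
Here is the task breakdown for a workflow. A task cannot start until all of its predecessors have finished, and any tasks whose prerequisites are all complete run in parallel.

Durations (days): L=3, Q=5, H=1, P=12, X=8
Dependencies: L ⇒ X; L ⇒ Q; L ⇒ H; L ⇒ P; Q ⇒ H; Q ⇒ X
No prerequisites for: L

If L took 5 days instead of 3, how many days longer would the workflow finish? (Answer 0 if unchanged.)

2

Critical path before the change: L→Q→X = 3+5+8 = 16 giving 16 days.
L lies on that path, so at 5 days the path becomes 18 days.
The critical path is still L→Q→X; finish is now 18 days.
Change in finish: 18 − 16 = +2 days.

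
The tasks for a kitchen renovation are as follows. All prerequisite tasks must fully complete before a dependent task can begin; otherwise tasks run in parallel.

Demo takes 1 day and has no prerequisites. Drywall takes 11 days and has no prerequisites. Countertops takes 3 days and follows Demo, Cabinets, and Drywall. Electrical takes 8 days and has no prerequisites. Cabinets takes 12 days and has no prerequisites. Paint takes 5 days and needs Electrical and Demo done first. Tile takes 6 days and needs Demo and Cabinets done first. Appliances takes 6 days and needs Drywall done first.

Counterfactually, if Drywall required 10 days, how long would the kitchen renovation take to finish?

As given, the longest chain is Cabinets→Tile = 12+6 = 18, so the finish is 18 days.
The longest path through Drywall is only 17 days, so Drywall has float 1.
No other chain overtakes it, so the finish is 18 days.

18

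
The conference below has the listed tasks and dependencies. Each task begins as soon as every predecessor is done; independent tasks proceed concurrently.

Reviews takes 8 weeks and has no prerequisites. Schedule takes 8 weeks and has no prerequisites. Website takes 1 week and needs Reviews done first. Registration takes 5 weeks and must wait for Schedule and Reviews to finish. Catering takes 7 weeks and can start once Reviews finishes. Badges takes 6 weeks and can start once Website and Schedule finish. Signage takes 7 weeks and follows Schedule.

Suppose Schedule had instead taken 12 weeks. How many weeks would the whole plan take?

Baseline: Schedule→Signage = 8+7 = 15 → 15 weeks.
Since Schedule is critical, the +4 change carries straight to that chain (now 19 weeks).
The critical path is still Schedule→Signage; finish is now 19 weeks.

19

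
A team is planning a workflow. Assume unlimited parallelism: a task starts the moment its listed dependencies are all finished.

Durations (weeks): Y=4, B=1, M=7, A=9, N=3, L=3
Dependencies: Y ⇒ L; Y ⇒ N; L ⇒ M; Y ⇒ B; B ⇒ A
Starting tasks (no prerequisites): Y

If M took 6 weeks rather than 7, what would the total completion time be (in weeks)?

14

The binding path is Y→L→M = 4+3+7 = 14; finish at 14 weeks.
Since M is critical, the -1 change carries straight to that chain (now 13 weeks).
Now Y→B→A = 4+1+9 = 14 is longest, so the finish becomes 14 weeks.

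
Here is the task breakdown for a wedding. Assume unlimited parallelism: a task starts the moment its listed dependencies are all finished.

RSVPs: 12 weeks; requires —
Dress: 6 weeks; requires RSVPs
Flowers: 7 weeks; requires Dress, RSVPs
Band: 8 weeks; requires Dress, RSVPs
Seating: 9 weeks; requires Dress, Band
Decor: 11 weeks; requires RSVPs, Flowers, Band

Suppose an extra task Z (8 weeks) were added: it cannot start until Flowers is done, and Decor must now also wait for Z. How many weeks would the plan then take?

Originally the plan takes 37 weeks.
With Z inserted, Decor now waits for max(RSVPs, Flowers, Band, Z).
New critical path: RSVPs→Dress→Flowers→Z→Decor = 12+6+7+8+11 = 44 ⇒ 44 weeks.

44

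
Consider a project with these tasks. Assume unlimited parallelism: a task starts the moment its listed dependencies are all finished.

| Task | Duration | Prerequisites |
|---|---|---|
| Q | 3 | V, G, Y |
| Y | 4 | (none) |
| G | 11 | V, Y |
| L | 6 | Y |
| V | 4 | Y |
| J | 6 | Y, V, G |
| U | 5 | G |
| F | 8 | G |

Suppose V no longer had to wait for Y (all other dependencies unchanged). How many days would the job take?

23

Original critical path: Y→V→G→F = 4+4+11+8 = 27 ⇒ 27 days.
Without Y→V, V's earliest start moves from 4 to 0.
The longest chain is now Y→G→F = 4+11+8 = 23, so the job takes 23 days.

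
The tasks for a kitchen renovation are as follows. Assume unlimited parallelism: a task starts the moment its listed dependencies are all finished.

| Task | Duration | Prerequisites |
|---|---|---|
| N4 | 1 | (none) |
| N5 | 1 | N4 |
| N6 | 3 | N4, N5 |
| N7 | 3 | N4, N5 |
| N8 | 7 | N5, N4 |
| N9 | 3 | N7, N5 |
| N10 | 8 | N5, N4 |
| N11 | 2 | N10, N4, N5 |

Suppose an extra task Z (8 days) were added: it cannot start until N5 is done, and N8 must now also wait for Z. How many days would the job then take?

Originally the job takes 12 days.
With Z inserted, N8 now waits for max(N5, N4, Z).
New critical path: N4→N5→Z→N8 = 1+1+8+7 = 17 ⇒ 17 days.

17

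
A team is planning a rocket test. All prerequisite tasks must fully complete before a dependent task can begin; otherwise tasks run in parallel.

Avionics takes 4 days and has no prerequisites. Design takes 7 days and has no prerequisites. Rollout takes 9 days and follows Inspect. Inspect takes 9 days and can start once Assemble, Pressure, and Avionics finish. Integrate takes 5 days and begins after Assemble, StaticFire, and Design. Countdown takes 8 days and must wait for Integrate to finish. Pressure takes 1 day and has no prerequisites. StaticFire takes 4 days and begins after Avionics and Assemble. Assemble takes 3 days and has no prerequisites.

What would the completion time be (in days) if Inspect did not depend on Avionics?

21

Original critical path: Avionics→Inspect→Rollout = 4+9+9 = 22 ⇒ 22 days.
Without Avionics→Inspect, Inspect's earliest start moves from 4 to 3.
The longest chain is now Avionics→StaticFire→Integrate→Countdown = 4+4+5+8 = 21, so the project takes 21 days.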